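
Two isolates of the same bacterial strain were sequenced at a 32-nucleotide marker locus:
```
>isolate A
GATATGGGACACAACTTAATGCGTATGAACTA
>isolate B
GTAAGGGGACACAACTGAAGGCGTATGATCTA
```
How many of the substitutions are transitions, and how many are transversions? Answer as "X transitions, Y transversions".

Mismatches (1-based):
position 2: A→T (purine→pyrimidine, transversion)
position 3: T→A (pyrimidine→purine, transversion)
position 5: T→G (pyrimidine→purine, transversion)
position 17: T→G (pyrimidine→purine, transversion)
position 20: T→G (pyrimidine→purine, transversion)
position 29: A→T (purine→pyrimidine, transversion)

0 transitions, 6 transversions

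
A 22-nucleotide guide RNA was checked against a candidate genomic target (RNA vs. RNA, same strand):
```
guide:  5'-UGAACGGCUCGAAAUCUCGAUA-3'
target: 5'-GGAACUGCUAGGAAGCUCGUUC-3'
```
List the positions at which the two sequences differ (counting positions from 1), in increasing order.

Scanning 1-based: 1: U/G; 6: G/U; 10: C/A; 12: A/G; 15: U/G; 20: A/U; 22: A/C.

1, 6, 10, 12, 15, 20, 22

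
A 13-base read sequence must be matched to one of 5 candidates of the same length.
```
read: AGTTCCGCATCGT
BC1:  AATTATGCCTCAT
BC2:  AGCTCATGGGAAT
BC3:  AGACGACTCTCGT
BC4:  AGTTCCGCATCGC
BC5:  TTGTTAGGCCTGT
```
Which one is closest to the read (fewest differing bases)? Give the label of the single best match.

BC1 differs at 5 bases; BC2 differs at 8 bases; BC3 differs at 7 bases; BC4 differs at 1 base; BC5 differs at 9 bases. The closest is BC4.

BC4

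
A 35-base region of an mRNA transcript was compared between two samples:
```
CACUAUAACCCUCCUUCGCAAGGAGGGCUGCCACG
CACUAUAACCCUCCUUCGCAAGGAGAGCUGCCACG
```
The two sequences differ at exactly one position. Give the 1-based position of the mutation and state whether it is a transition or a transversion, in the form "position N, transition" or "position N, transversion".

The sequences differ only at position 26: G→A (purine→purine), a transition.

position 26, transition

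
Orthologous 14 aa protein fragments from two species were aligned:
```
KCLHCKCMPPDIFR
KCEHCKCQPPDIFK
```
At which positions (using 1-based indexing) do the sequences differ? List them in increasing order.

Scanning 1-based: 3: L/E; 8: M/Q; 14: R/K.

3, 8, 14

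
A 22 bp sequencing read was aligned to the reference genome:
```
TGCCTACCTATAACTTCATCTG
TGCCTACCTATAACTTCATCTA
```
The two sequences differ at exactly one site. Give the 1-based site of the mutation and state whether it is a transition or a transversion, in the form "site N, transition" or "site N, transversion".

Site 22 changes G→A. G is a purine and A is a purine, so this is a transition.

site 22, transition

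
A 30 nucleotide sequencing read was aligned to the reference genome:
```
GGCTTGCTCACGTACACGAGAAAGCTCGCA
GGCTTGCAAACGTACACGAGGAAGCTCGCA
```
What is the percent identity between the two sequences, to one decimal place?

90.0%

Mismatches at positions 8, 9, 21 (1-based): 3 of 30.
Identical positions: 27/30 = 90% → 90.0%.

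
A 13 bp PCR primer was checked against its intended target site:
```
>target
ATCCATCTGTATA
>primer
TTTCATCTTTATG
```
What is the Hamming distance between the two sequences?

4

The sequences differ at positions 1, 3, 9, 13 (1-based) — 4 in total.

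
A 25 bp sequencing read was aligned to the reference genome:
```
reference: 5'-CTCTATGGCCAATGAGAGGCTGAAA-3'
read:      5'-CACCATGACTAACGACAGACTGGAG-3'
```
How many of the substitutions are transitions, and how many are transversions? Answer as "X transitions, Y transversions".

Mismatches (1-based):
position 2: T→A (pyrimidine→purine, transversion)
position 4: T→C (pyrimidine→pyrimidine, transition)
position 8: G→A (purine→purine, transition)
position 10: C→T (pyrimidine→pyrimidine, transition)
position 13: T→C (pyrimidine→pyrimidine, transition)
position 16: G→C (purine→pyrimidine, transversion)
position 19: G→A (purine→purine, transition)
position 23: A→G (purine→purine, transition)
position 25: A→G (purine→purine, transition)

7 transitions, 2 transversions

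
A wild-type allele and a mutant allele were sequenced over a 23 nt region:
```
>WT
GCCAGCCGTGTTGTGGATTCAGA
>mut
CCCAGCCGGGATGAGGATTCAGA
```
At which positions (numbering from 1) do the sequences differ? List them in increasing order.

Scanning 1-based: 1: G/C; 9: T/G; 11: T/A; 14: T/A.

1, 9, 11, 14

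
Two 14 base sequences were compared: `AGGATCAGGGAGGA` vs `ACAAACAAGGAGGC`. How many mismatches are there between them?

The sequences differ at sites 2, 3, 5, 8, 14 (1-based) — 5 in total.

5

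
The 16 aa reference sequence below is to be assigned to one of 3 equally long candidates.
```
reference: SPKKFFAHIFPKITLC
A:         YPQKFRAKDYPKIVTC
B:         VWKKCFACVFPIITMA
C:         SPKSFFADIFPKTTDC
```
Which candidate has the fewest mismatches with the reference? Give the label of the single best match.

C

A differs at 8 positions; B differs at 8 positions; C differs at 4 positions. The closest is C.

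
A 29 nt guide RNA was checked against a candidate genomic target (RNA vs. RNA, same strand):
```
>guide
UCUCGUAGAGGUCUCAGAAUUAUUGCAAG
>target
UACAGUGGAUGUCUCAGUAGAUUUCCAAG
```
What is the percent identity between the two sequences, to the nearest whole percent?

66%

10 positions differ (2, 3, 4, 7, 10, 18, 20, 21, 22, 25), so 19 of 29 match: 19/29 = 65.52%.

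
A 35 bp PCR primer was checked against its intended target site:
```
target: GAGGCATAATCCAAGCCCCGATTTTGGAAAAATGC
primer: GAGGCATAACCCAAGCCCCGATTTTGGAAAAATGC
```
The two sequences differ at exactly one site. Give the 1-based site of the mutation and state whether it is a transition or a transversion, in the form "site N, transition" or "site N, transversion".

site 10, transition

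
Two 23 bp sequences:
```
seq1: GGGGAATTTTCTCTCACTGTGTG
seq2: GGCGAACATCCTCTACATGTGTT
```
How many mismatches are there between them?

8

Comparing position by position, 8 bases differ: 3 (G/C), 7 (T/C), 8 (T/A), 10 (T/C), 15 (C/A), 16 (A/C), 17 (C/A), 23 (G/T).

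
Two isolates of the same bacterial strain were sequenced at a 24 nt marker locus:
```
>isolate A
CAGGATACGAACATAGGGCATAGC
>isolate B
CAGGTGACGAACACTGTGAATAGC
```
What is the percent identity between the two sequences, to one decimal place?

75.0%

Mismatches at positions 5, 6, 14, 15, 17, 19 (1-based): 6 of 24.
Identical positions: 18/24 = 75% → 75.0%.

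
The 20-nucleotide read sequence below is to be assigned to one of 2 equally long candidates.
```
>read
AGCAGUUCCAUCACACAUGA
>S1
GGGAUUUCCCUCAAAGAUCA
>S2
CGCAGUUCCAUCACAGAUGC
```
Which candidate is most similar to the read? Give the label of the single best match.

S2

S1 differs at 7 bases; S2 differs at 3 bases. The closest is S2.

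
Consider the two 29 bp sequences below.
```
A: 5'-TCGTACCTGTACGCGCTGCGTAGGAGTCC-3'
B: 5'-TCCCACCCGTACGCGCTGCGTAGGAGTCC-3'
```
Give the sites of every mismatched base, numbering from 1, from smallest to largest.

3, 4, 8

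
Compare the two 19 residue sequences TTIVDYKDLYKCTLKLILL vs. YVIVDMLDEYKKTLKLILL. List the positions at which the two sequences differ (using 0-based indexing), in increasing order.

0, 1, 5, 6, 8, 11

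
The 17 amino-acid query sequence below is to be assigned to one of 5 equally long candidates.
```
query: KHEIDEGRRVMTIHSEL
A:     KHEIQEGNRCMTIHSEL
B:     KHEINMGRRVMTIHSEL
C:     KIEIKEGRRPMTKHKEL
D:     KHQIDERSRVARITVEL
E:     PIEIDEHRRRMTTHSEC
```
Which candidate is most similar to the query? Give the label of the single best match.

Hamming distances to query — A: 3; B: 2; C: 5; D: 7; E: 6.
Smallest is B with 2 mismatches.

B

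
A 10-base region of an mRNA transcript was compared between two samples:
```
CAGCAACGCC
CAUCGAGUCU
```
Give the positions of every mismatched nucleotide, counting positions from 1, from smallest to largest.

3, 5, 7, 8, 10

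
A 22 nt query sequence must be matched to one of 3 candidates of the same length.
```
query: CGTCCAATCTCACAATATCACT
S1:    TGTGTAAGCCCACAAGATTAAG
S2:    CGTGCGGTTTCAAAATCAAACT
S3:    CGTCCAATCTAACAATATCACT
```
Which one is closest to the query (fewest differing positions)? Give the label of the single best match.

S3

S1 differs at 9 positions; S2 differs at 8 positions; S3 differs at 1 position. The closest is S3.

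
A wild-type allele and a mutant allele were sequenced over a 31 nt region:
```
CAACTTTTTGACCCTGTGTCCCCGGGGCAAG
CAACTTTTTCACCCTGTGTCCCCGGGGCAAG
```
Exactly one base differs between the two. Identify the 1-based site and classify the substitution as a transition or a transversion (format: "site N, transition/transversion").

Site 10 changes G→C. G is a purine and C is a pyrimidine, so this is a transversion.

site 10, transversion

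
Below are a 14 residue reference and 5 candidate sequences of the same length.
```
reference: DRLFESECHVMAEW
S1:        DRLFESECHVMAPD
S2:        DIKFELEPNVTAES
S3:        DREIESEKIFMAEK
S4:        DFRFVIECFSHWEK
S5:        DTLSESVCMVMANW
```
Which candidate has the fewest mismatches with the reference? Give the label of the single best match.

S1

Hamming distances to reference — S1: 2; S2: 7; S3: 6; S4: 9; S5: 5.
Smallest is S1 with 2 mismatches.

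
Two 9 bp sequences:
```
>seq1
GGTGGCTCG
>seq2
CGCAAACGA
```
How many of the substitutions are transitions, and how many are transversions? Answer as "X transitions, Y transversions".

Transitions (purine↔purine or pyrimidine↔pyrimidine): 3 T→C, 4 G→A, 5 G→A, 7 T→C, 9 G→A.
Transversions (purine↔pyrimidine): 1 G→C, 6 C→A, 8 C→G.

5 transitions, 3 transversions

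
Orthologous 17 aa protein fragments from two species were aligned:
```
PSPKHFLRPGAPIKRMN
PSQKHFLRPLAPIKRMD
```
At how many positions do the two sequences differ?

3

Mismatches (1-based): position 3: P→Q; position 10: G→L; position 17: N→D.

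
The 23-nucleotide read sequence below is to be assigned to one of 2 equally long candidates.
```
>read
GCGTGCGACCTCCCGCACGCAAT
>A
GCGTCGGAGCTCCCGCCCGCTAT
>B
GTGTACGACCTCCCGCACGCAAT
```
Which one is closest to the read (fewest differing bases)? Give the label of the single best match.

A differs at 5 bases; B differs at 2 bases. The closest is B.

B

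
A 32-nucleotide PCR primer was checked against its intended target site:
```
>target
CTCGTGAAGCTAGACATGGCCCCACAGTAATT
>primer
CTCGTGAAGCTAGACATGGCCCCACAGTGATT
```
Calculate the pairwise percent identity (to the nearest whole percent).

97%

Mismatch at position 29 (1-based): 1 of 32.
Identical positions: 31/32 = 96.88% → 97%.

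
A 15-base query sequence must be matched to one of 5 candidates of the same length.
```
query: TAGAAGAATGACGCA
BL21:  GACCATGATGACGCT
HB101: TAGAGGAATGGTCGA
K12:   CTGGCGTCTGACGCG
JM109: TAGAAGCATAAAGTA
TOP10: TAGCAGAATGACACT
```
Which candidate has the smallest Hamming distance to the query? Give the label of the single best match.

BL21 differs at 6 sites; HB101 differs at 5 sites; K12 differs at 7 sites; JM109 differs at 4 sites; TOP10 differs at 3 sites. The closest is TOP10.

TOP10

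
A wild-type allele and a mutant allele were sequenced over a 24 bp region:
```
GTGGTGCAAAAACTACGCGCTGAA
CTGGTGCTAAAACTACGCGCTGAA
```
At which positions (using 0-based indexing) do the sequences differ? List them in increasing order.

Differences at position 0 (G→C), position 7 (A→T).

0, 7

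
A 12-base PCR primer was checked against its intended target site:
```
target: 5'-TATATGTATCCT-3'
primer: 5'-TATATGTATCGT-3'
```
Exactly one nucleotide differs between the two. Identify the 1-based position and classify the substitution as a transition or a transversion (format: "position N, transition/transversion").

position 11, transversion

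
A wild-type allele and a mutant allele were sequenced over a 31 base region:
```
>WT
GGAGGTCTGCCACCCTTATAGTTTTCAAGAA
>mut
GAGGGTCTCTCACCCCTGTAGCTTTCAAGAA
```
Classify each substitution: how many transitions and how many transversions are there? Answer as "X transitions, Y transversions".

6 transitions, 1 transversion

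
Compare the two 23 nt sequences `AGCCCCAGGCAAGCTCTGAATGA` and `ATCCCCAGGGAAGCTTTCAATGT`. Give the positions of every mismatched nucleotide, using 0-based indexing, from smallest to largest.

1, 9, 15, 17, 22

Scanning 0-based: 1: G/T; 9: C/G; 15: C/T; 17: G/C; 22: A/T.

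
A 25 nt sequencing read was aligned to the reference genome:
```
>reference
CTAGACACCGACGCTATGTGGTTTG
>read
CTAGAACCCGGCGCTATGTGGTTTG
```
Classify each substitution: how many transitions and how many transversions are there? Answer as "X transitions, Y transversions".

Mismatches (1-based):
base 6: C→A (pyrimidine→purine, transversion)
base 7: A→C (purine→pyrimidine, transversion)
base 11: A→G (purine→purine, transition)

1 transition, 2 transversions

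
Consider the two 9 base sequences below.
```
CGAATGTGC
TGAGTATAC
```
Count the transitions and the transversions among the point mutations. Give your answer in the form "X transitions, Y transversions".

Transitions (purine↔purine or pyrimidine↔pyrimidine): 1 C→T, 4 A→G, 6 G→A, 8 G→A.
Transversions (purine↔pyrimidine): none.

4 transitions, 0 transversions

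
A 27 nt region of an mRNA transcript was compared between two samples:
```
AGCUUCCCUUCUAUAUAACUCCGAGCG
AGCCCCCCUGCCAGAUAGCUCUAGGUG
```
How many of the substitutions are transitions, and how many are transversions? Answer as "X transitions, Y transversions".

8 transitions, 2 transversions

Mismatches (1-based):
base 4: U→C (pyrimidine→pyrimidine, transition)
base 5: U→C (pyrimidine→pyrimidine, transition)
base 10: U→G (pyrimidine→purine, transversion)
base 12: U→C (pyrimidine→pyrimidine, transition)
base 14: U→G (pyrimidine→purine, transversion)
base 18: A→G (purine→purine, transition)
base 22: C→U (pyrimidine→pyrimidine, transition)
base 23: G→A (purine→purine, transition)
base 24: A→G (purine→purine, transition)
base 26: C→U (pyrimidine→pyrimidine, transition)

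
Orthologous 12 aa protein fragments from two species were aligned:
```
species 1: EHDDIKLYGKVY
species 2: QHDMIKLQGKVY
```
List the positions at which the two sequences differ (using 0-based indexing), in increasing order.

Differences at position 0 (E→Q), position 3 (D→M), position 7 (Y→Q).

0, 3, 7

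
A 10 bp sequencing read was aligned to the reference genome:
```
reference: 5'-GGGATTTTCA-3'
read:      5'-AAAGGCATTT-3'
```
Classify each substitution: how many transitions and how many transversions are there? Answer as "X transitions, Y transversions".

6 transitions, 3 transversions

Mismatches (1-based):
site 1: G→A (purine→purine, transition)
site 2: G→A (purine→purine, transition)
site 3: G→A (purine→purine, transition)
site 4: A→G (purine→purine, transition)
site 5: T→G (pyrimidine→purine, transversion)
site 6: T→C (pyrimidine→pyrimidine, transition)
site 7: T→A (pyrimidine→purine, transversion)
site 9: C→T (pyrimidine→pyrimidine, transition)
site 10: A→T (purine→pyrimidine, transversion)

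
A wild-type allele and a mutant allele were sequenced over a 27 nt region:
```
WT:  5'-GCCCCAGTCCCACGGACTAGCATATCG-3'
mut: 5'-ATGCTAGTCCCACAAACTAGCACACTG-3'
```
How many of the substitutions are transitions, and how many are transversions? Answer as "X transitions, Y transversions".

Transitions (purine↔purine or pyrimidine↔pyrimidine): 1 G→A, 2 C→T, 5 C→T, 14 G→A, 15 G→A, 23 T→C, 25 T→C, 26 C→T.
Transversions (purine↔pyrimidine): 3 C→G.

8 transitions, 1 transversion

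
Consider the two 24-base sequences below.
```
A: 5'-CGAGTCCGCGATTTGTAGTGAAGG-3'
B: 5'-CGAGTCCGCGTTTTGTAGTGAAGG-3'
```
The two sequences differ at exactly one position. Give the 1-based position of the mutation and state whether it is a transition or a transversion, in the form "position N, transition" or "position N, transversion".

position 11, transversion

The sequences differ only at position 11: A→T (purine→pyrimidine), a transversion.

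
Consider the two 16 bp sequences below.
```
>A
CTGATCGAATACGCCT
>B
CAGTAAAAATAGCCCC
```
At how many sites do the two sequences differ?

8

The sequences differ at sites 2, 4, 5, 6, 7, 12, 13, 16 (1-based) — 8 in total.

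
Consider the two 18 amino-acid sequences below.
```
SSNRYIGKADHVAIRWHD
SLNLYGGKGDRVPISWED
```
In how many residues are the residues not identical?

Comparing position by position, 8 residues differ: 2 (S/L), 4 (R/L), 6 (I/G), 9 (A/G), 11 (H/R), 13 (A/P), 15 (R/S), 17 (H/E).

8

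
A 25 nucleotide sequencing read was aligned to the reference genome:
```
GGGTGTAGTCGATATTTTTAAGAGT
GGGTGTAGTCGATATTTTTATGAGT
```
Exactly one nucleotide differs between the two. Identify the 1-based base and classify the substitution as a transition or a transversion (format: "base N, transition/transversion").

base 21, transversion

Base 21 changes A→T. A is a purine and T is a pyrimidine, so this is a transversion.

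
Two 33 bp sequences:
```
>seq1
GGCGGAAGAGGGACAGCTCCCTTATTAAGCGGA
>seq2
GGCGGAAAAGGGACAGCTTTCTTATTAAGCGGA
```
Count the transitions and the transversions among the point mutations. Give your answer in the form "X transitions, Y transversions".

3 transitions, 0 transversions

Transitions (purine↔purine or pyrimidine↔pyrimidine): 8 G→A, 19 C→T, 20 C→T.
Transversions (purine↔pyrimidine): none.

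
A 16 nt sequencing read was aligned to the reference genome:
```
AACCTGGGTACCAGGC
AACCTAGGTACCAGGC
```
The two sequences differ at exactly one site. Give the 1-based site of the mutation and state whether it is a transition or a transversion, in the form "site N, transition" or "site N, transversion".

Site 6 changes G→A. G is a purine and A is a purine, so this is a transition.

site 6, transition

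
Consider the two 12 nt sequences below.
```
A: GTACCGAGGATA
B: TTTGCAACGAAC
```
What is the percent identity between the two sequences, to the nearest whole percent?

7 positions differ (1, 3, 4, 6, 8, 11, 12), so 5 of 12 match: 5/12 = 41.67%.

42%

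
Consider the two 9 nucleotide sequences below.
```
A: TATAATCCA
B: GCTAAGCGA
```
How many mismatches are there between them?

The sequences differ at positions 1, 2, 6, 8 (1-based) — 4 in total.

4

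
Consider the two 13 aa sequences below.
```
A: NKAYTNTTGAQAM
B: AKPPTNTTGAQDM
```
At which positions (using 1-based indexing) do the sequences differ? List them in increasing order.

Scanning 1-based: 1: N/A; 3: A/P; 4: Y/P; 12: A/D.

1, 3, 4, 12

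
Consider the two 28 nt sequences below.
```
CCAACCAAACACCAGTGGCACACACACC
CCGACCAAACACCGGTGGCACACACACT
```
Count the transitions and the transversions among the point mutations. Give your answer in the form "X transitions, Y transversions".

3 transitions, 0 transversions

Transitions (purine↔purine or pyrimidine↔pyrimidine): 3 A→G, 14 A→G, 28 C→T.
Transversions (purine↔pyrimidine): none.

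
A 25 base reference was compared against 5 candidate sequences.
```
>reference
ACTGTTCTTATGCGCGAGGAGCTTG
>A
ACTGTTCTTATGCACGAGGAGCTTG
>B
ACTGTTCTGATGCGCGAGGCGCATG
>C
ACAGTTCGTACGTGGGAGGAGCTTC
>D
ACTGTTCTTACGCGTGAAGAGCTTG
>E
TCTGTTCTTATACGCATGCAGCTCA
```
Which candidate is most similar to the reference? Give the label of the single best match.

A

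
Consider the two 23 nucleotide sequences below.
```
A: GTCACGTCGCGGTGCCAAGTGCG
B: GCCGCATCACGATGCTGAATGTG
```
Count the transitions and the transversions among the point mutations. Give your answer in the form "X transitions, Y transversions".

Transitions (purine↔purine or pyrimidine↔pyrimidine): 2 T→C, 4 A→G, 6 G→A, 9 G→A, 12 G→A, 16 C→T, 17 A→G, 19 G→A, 22 C→T.
Transversions (purine↔pyrimidine): none.

9 transitions, 0 transversions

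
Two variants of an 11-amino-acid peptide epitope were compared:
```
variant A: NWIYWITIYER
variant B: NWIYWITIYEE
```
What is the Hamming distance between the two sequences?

Mismatches (1-based): residue 11: R→E.

1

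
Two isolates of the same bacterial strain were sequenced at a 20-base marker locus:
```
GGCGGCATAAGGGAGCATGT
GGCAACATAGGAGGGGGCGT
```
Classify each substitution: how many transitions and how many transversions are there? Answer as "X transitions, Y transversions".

Transitions (purine↔purine or pyrimidine↔pyrimidine): 4 G→A, 5 G→A, 10 A→G, 12 G→A, 14 A→G, 17 A→G, 18 T→C.
Transversions (purine↔pyrimidine): 16 C→G.

7 transitions, 1 transversion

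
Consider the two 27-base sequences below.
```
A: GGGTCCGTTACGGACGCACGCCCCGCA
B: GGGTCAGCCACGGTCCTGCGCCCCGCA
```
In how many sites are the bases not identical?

7

Mismatches (1-based): site 6: C→A; site 8: T→C; site 9: T→C; site 14: A→T; site 16: G→C; site 17: C→T; site 18: A→G.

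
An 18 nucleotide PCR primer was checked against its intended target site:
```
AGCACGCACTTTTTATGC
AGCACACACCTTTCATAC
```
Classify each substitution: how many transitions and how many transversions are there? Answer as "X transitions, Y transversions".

4 transitions, 0 transversions

Mismatches (1-based):
base 6: G→A (purine→purine, transition)
base 10: T→C (pyrimidine→pyrimidine, transition)
base 14: T→C (pyrimidine→pyrimidine, transition)
base 17: G→A (purine→purine, transition)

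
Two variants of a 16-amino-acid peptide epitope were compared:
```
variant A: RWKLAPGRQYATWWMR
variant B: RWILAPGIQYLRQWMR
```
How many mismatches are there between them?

5

Comparing position by position, 5 positions differ: 3 (K/I), 8 (R/I), 11 (A/L), 12 (T/R), 13 (W/Q).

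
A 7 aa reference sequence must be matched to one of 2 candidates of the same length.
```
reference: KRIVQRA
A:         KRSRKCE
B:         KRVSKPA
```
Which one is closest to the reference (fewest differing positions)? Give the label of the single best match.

Hamming distances to reference — A: 5; B: 4.
Smallest is B with 4 mismatches.

B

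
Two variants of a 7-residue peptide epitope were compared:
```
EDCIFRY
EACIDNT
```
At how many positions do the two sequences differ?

Comparing position by position, 4 positions differ: 2 (D/A), 5 (F/D), 6 (R/N), 7 (Y/T).

4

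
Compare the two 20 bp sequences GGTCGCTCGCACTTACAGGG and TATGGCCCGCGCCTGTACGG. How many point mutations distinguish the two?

The sequences differ at positions 1, 2, 4, 7, 11, 13, 15, 16, 18 (1-based) — 9 in total.

9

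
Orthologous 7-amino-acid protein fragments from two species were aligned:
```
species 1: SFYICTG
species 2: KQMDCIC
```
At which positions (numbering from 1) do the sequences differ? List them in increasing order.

Differences at position 1 (S→K), position 2 (F→Q), position 3 (Y→M), position 4 (I→D), position 6 (T→I), position 7 (G→C).

1, 2, 3, 4, 6, 7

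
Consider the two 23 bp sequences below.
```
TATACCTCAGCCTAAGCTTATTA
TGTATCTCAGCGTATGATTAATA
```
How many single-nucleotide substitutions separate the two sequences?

6

The sequences differ at sites 2, 5, 12, 15, 17, 21 (1-based) — 6 in total.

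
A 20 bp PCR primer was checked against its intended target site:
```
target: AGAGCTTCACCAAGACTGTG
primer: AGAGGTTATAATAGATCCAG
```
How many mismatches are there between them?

Comparing position by position, 10 sites differ: 5 (C/G), 8 (C/A), 9 (A/T), 10 (C/A), 11 (C/A), 12 (A/T), 16 (C/T), 17 (T/C), 18 (G/C), 19 (T/A).

10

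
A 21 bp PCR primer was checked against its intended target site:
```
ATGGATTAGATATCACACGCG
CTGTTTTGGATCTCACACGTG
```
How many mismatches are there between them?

Comparing position by position, 6 bases differ: 1 (A/C), 4 (G/T), 5 (A/T), 8 (A/G), 12 (A/C), 20 (C/T).

6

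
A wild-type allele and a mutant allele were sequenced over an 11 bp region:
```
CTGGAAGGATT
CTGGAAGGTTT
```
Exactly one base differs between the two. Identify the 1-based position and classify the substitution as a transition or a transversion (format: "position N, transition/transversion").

position 9, transversion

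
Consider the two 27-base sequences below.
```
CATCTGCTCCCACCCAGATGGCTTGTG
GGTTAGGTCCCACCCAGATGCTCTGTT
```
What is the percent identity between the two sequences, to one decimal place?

Mismatches at positions 1, 2, 4, 5, 7, 21, 22, 23, 27 (1-based): 9 of 27.
Identical positions: 18/27 = 66.67% → 66.7%.

66.7%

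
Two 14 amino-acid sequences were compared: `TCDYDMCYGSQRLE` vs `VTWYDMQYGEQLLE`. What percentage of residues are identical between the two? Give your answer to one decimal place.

57.1%

6 positions differ (1, 2, 3, 7, 10, 12), so 8 of 14 match: 8/14 = 57.14%.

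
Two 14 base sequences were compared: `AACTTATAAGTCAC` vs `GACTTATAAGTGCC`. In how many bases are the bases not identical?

The sequences differ at bases 1, 12, 13 (1-based) — 3 in total.

3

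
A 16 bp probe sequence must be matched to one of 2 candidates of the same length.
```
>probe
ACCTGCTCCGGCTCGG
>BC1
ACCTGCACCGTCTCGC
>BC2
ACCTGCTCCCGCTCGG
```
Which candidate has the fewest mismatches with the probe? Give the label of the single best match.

BC2

BC1 differs at 3 positions; BC2 differs at 1 position. The closest is BC2.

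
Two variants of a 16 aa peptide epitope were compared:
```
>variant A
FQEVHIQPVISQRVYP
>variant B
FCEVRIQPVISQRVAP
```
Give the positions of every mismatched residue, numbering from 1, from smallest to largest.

Differences at position 2 (Q→C), position 5 (H→R), position 15 (Y→A).

2, 5, 15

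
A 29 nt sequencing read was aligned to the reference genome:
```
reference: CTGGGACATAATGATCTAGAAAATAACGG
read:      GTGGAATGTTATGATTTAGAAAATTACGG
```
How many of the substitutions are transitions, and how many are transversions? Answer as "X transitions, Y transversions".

4 transitions, 3 transversions

Transitions (purine↔purine or pyrimidine↔pyrimidine): 5 G→A, 7 C→T, 8 A→G, 16 C→T.
Transversions (purine↔pyrimidine): 1 C→G, 10 A→T, 25 A→T.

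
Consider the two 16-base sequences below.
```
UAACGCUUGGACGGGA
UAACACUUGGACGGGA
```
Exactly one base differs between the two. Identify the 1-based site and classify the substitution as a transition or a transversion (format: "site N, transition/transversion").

The sequences differ only at site 5: G→A (purine→purine), a transition.

site 5, transition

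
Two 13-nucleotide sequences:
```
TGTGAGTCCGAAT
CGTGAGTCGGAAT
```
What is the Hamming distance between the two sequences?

2

Mismatches (1-based): base 1: T→C; base 9: C→G.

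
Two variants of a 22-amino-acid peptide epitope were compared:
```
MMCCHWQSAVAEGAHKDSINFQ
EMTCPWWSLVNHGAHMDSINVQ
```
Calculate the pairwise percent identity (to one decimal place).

59.1%

9 positions differ (1, 3, 5, 7, 9, 11, 12, 16, 21), so 13 of 22 match: 13/22 = 59.09%.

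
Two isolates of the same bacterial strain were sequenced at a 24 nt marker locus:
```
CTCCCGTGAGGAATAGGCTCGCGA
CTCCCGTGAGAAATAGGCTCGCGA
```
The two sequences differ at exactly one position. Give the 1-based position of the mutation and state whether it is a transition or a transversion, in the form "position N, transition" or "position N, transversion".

position 11, transition

The sequences differ only at position 11: G→A (purine→purine), a transition.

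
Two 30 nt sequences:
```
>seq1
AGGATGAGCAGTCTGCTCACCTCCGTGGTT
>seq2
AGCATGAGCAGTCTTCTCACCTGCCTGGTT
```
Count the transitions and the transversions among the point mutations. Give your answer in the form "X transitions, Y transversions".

0 transitions, 4 transversions

Transitions (purine↔purine or pyrimidine↔pyrimidine): none.
Transversions (purine↔pyrimidine): 3 G→C, 15 G→T, 23 C→G, 25 G→C.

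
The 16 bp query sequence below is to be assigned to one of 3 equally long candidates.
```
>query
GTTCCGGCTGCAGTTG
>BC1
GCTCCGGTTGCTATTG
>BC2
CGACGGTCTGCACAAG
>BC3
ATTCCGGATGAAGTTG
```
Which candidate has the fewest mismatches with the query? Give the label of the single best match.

Hamming distances to query — BC1: 4; BC2: 8; BC3: 3.
Smallest is BC3 with 3 mismatches.

BC3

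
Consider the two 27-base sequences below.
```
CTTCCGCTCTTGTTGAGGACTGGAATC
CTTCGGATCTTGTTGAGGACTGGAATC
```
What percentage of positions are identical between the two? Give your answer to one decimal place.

92.6%

Mismatches at positions 5, 7 (1-based): 2 of 27.
Identical positions: 25/27 = 92.59% → 92.6%.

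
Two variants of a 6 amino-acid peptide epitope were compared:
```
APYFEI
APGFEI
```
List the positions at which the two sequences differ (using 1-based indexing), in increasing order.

3

Scanning 1-based: 3: Y/G.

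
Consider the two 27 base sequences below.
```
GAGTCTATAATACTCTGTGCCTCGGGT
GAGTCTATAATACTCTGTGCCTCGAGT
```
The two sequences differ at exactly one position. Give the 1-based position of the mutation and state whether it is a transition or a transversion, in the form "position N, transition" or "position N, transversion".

position 25, transition

Position 25 changes G→A. G is a purine and A is a purine, so this is a transition.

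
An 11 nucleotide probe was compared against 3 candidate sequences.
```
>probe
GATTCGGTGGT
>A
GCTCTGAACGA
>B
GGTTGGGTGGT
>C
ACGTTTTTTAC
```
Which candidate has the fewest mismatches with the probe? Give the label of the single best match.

B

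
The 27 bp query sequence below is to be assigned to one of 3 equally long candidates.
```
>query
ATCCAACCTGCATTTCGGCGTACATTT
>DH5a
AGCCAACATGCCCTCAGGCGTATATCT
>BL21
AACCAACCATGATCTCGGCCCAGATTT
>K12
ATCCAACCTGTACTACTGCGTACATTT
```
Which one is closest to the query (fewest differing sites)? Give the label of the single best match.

K12

Hamming distances to query — DH5a: 8; BL21: 8; K12: 4.
Smallest is K12 with 4 mismatches.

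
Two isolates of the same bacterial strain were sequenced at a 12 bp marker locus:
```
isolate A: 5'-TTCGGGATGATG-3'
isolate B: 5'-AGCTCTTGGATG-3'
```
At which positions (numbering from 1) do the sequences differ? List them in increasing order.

1, 2, 4, 5, 6, 7, 8

Scanning 1-based: 1: T/A; 2: T/G; 4: G/T; 5: G/C; 6: G/T; 7: A/T; 8: T/G.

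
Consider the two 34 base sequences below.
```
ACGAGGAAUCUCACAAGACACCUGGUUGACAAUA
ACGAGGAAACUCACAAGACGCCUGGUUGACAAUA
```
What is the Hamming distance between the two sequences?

The sequences differ at positions 9, 20 (1-based) — 2 in total.

2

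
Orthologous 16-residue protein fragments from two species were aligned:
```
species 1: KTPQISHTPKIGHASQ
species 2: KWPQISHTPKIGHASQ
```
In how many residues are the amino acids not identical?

1

Comparing position by position, 1 residue differs: 2 (T/W).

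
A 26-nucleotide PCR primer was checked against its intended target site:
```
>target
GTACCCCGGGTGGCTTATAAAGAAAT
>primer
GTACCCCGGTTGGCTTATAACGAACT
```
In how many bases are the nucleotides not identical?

3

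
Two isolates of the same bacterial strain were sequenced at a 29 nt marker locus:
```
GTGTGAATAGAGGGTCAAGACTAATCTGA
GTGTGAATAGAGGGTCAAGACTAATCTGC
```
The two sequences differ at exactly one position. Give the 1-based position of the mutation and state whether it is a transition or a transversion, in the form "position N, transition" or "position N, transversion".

position 29, transversion

Position 29 changes A→C. A is a purine and C is a pyrimidine, so this is a transversion.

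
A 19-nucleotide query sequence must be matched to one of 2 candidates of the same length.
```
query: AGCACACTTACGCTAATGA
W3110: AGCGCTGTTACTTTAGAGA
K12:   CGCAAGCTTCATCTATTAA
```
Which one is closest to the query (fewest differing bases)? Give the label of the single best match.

W3110 differs at 7 bases; K12 differs at 8 bases. The closest is W3110.

W3110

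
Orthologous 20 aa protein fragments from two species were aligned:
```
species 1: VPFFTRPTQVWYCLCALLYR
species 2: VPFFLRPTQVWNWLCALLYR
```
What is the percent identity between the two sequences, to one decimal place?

Mismatches at positions 5, 12, 13 (1-based): 3 of 20.
Identical positions: 17/20 = 85% → 85.0%.

85.0%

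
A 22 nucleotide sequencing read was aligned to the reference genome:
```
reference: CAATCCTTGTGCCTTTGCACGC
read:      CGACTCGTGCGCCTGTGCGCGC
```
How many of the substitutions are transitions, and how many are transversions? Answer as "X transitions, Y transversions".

5 transitions, 2 transversions

Transitions (purine↔purine or pyrimidine↔pyrimidine): 2 A→G, 4 T→C, 5 C→T, 10 T→C, 19 A→G.
Transversions (purine↔pyrimidine): 7 T→G, 15 T→G.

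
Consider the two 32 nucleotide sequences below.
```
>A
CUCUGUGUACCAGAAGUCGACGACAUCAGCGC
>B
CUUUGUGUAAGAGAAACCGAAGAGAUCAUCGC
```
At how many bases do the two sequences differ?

Comparing position by position, 8 bases differ: 3 (C/U), 10 (C/A), 11 (C/G), 16 (G/A), 17 (U/C), 21 (C/A), 24 (C/G), 29 (G/U).

8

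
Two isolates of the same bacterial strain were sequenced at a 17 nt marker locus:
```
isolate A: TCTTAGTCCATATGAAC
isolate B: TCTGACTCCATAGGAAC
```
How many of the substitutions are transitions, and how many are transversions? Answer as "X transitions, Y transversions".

Transitions (purine↔purine or pyrimidine↔pyrimidine): none.
Transversions (purine↔pyrimidine): 4 T→G, 6 G→C, 13 T→G.

0 transitions, 3 transversions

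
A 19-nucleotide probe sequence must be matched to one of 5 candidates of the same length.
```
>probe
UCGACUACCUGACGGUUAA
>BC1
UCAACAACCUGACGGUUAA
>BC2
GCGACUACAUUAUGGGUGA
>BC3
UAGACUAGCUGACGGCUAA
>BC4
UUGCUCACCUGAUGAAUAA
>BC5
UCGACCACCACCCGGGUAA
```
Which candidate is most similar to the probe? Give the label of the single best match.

BC1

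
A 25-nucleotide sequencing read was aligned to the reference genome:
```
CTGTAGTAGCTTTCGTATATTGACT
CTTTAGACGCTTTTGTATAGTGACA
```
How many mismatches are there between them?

Comparing position by position, 6 sites differ: 3 (G/T), 7 (T/A), 8 (A/C), 14 (C/T), 20 (T/G), 25 (T/A).

6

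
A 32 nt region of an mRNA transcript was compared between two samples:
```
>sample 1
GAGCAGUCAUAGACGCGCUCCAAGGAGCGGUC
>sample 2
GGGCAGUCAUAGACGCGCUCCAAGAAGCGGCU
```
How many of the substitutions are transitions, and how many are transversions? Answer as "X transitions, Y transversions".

4 transitions, 0 transversions

Mismatches (1-based):
base 2: A→G (purine→purine, transition)
base 25: G→A (purine→purine, transition)
base 31: U→C (pyrimidine→pyrimidine, transition)
base 32: C→U (pyrimidine→pyrimidine, transition)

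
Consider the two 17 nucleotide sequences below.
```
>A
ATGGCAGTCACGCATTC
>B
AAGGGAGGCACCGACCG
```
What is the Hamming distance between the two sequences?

Comparing position by position, 8 bases differ: 2 (T/A), 5 (C/G), 8 (T/G), 12 (G/C), 13 (C/G), 15 (T/C), 16 (T/C), 17 (C/G).

8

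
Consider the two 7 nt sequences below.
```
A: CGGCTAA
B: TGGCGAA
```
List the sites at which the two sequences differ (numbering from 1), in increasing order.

1, 5

Differences at site 1 (C→T), site 5 (T→G).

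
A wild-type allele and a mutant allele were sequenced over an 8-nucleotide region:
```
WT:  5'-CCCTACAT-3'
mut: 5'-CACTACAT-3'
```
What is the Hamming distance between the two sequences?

1

The sequences differ at positions 2 (1-based) — 1 in total.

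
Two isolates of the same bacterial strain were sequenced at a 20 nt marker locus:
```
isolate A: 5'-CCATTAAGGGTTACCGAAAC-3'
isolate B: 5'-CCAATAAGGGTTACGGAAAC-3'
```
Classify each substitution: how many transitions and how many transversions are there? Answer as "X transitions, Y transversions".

Mismatches (1-based):
base 4: T→A (pyrimidine→purine, transversion)
base 15: C→G (pyrimidine→purine, transversion)

0 transitions, 2 transversions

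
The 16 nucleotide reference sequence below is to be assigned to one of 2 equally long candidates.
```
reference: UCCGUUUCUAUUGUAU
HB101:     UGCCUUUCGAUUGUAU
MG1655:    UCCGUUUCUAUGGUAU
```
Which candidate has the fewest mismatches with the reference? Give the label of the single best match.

MG1655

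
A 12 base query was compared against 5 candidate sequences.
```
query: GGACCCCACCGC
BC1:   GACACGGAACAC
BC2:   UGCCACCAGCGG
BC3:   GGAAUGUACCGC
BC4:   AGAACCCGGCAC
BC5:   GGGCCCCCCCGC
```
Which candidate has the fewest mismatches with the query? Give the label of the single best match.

Hamming distances to query — BC1: 7; BC2: 5; BC3: 4; BC4: 5; BC5: 2.
Smallest is BC5 with 2 mismatches.

BC5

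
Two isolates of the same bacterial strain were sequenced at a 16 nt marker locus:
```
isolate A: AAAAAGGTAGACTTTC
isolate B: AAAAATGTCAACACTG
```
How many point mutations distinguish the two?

6

Comparing position by position, 6 bases differ: 6 (G/T), 9 (A/C), 10 (G/A), 13 (T/A), 14 (T/C), 16 (C/G).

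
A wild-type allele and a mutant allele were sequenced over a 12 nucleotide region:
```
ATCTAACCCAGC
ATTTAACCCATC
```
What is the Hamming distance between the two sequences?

Comparing position by position, 2 bases differ: 3 (C/T), 11 (G/T).

2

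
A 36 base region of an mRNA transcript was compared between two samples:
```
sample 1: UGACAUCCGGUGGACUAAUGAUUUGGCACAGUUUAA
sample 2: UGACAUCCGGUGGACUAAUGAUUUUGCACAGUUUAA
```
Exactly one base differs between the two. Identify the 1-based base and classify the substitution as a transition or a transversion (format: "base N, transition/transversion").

base 25, transversion

Base 25 changes G→U. G is a purine and U is a pyrimidine, so this is a transversion.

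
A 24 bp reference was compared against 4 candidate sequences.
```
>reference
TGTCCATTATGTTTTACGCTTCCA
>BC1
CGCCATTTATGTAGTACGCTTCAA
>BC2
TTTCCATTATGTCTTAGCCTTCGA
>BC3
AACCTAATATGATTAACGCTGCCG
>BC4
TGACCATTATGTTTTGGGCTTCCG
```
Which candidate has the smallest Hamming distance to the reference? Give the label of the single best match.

BC4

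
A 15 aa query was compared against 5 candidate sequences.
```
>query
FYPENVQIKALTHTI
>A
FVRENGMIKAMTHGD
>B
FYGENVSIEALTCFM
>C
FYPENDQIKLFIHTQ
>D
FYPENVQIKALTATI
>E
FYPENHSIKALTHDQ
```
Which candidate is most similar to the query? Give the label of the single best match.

D

Hamming distances to query — A: 7; B: 6; C: 5; D: 1; E: 4.
Smallest is D with 1 mismatch.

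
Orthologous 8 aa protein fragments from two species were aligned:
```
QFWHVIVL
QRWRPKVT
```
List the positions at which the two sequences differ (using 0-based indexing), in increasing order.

Scanning 0-based: 1: F/R; 3: H/R; 4: V/P; 5: I/K; 7: L/T.

1, 3, 4, 5, 7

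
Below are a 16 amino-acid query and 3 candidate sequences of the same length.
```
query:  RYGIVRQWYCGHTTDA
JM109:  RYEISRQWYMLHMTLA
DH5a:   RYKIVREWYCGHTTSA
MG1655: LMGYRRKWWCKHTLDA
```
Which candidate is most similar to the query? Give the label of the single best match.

JM109 differs at 6 residues; DH5a differs at 3 residues; MG1655 differs at 8 residues. The closest is DH5a.

DH5a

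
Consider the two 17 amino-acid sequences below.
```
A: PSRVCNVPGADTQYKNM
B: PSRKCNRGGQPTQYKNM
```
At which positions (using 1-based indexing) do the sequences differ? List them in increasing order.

4, 7, 8, 10, 11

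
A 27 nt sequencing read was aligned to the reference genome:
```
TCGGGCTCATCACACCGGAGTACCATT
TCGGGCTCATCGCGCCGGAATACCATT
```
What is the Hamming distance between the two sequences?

Comparing position by position, 3 bases differ: 12 (A/G), 14 (A/G), 20 (G/A).

3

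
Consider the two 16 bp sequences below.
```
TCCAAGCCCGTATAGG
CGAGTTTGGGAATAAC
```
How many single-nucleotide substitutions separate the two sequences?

12

Comparing position by position, 12 positions differ: 1 (T/C), 2 (C/G), 3 (C/A), 4 (A/G), 5 (A/T), 6 (G/T), 7 (C/T), 8 (C/G), 9 (C/G), 11 (T/A), 15 (G/A), 16 (G/C).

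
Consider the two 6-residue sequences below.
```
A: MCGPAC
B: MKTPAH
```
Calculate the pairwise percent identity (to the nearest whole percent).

50%

3 positions differ (2, 3, 6), so 3 of 6 match: 3/6 = 50%.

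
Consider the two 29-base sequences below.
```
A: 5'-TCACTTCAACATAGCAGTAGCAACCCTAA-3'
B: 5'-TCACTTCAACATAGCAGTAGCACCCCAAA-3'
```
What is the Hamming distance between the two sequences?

2

The sequences differ at positions 23, 27 (1-based) — 2 in total.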